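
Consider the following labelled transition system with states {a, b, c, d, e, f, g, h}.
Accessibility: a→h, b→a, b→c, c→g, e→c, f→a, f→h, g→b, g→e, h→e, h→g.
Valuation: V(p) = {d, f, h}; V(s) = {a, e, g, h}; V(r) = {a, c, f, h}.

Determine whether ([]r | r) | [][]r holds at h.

Yes

Recall that []ψ holds at a world iff ψ holds at every accessible world, and <>ψ holds iff ψ holds at some accessible world.
At h: []r | r is true, [][]r is false, so ([]r | r) | [][]r is true.
  At h: []r is false, r is true, so []r | r is true.
    At h: []r requires r at every successor {e, g}.
      r fails at e, so []r is false at h.
  At h: [][]r requires []r at every successor {e, g}.
    []r fails at g, so [][]r is false at h.
      At g: []r requires r at every successor {b, e}.
        r fails at b, so []r is false at g.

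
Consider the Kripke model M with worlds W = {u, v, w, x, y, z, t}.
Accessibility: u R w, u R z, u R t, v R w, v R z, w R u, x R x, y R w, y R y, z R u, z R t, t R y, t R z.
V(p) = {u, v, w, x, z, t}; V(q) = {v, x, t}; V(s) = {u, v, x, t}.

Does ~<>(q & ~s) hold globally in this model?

Let φ = ~<>(q & ~s). Evaluate φ at each world:
  u (successors {w, z, t}): φ is true.
  v (successors {w, z}): φ is true.
  w (successors {u}): φ is true.
  x (successors {x}): φ is true.
  y (successors {w, y}): φ is true.
  z (successors {u, t}): φ is true.
  t (successors {y, z}): φ is true.
For instance, at w:
  At w: <>(q & ~s) is false, so ~<>(q & ~s) is true.
    At w: <>(q & ~s) requires q & ~s at some successor in {u}.
      At u: q & ~s is false.
    So <>(q & ~s) is false at w.

Yes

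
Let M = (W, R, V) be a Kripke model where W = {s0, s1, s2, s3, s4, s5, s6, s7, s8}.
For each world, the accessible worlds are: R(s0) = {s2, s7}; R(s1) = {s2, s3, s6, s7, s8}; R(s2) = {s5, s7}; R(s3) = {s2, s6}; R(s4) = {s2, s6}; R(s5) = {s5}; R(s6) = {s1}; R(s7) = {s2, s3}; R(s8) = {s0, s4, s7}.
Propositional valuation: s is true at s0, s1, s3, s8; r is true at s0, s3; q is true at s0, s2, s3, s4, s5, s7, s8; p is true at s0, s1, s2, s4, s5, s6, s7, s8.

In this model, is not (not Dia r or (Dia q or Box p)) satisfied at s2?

No

At s2: not Dia r or (Dia q or Box p) is true, so not (not Dia r or (Dia q or Box p)) is false.
  At s2: not Dia r is true, Dia q or Box p is true, so not Dia r or (Dia q or Box p) is true.
    At s2: Dia r is false, so not Dia r is true.
      At s2: Dia r requires r at some successor in {s5, s7}.
        At s5: r is false.
        At s7: r is false.
      So Dia r is false at s2.
    At s2: Dia q is true, Box p is true, so Dia q or Box p is true.
      At s2: Dia q requires q at some successor in {s5, s7}.
        q holds at s5, so Dia q is true at s2.
      At s2: Box p requires p at every successor {s5, s7}.
        At s5: p is true.
        At s7: p is true.
      So Box p is true at s2.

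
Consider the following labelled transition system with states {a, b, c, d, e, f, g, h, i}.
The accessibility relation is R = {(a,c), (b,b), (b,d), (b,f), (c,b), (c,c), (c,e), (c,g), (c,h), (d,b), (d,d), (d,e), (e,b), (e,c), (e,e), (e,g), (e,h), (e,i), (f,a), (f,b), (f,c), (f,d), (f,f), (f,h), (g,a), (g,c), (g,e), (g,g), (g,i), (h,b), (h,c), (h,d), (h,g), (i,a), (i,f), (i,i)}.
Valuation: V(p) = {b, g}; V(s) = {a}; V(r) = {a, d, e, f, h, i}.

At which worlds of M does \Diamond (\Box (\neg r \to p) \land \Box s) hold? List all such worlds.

none

Let φ = \Diamond (\Box (\neg r \to p) \land \Box s). Evaluate φ at each world:
  a (successors {c}): φ is false.
  b (successors {b, d, f}): φ is false.
  c (successors {b, c, e, g, h}): φ is false.
  d (successors {b, d, e}): φ is false.
  e (successors {b, c, e, g, h, i}): φ is false.
  f (successors {a, b, c, d, f, h}): φ is false.
  g (successors {a, c, e, g, i}): φ is false.
  h (successors {b, c, d, g}): φ is false.
  i (successors {a, f, i}): φ is false.
For instance, at i:
  At i: \Diamond (\Box (\neg r \to p) \land \Box s) requires \Box (\neg r \to p) \land \Box s at some successor in {a, f, i}.
    At a: \Box (\neg r \to p) \land \Box s is false.
    At f: \Box (\neg r \to p) \land \Box s is false.
    At i: \Box (\neg r \to p) \land \Box s is false.
  So \Diamond (\Box (\neg r \to p) \land \Box s) is false at i.
Satisfying worlds: none.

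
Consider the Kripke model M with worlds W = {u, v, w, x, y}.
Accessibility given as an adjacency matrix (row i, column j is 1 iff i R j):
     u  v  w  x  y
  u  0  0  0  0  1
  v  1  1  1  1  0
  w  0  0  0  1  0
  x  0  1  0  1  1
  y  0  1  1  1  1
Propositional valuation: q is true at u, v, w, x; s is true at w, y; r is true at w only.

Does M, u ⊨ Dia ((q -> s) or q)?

Yes

At u: Dia ((q -> s) or q) requires (q -> s) or q at some successor in {y}.
  (q -> s) or q holds at y, so Dia ((q -> s) or q) is true at u.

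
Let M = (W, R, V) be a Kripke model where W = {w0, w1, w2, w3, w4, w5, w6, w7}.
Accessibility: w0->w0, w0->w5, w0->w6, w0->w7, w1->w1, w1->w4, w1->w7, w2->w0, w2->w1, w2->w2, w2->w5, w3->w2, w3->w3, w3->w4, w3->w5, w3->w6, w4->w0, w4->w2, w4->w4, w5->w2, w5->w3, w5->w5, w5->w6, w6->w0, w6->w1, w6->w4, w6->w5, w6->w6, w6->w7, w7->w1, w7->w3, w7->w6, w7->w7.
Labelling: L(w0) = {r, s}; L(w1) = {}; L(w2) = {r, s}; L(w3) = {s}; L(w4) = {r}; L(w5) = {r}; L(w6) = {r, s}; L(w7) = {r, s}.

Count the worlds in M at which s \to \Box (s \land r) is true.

3

Let φ = s \to \Box (s \land r). Evaluate φ at each world:
  w0 (successors {w0, w5, w6, w7}): φ is false.
  w1 (successors {w1, w4, w7}): φ is true.
  w2 (successors {w0, w1, w2, w5}): φ is false.
  w3 (successors {w2, w3, w4, w5, w6}): φ is false.
  w4 (successors {w0, w2, w4}): φ is true.
  w5 (successors {w2, w3, w5, w6}): φ is true.
  w6 (successors {w0, w1, w4, w5, w6, w7}): φ is false.
  w7 (successors {w1, w3, w6, w7}): φ is false.
For instance, at w6:
  At w6: s is true, \Box (s \land r) is false, so s \to \Box (s \land r) is false.
    At w6: \Box (s \land r) requires s \land r at every successor {w0, w1, w4, w5, w6, w7}.
      s \land r fails at w1, so \Box (s \land r) is false at w6.
Satisfying worlds: {w1, w4, w5}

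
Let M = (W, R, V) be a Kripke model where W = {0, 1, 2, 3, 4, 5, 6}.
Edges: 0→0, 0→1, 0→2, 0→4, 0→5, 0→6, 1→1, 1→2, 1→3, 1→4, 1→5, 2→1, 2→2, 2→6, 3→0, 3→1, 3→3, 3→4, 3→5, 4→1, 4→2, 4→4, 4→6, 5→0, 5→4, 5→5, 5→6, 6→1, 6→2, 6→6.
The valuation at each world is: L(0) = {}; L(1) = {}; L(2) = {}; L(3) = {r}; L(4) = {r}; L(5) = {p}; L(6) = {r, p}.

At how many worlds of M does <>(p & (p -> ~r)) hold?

4

Let φ = <>(p & (p -> ~r)). Evaluate φ at each world:
  0 (successors {0, 1, 2, 4, 5, 6}): φ is true.
  1 (successors {1, 2, 3, 4, 5}): φ is true.
  2 (successors {1, 2, 6}): φ is false.
  3 (successors {0, 1, 3, 4, 5}): φ is true.
  4 (successors {1, 2, 4, 6}): φ is false.
  5 (successors {0, 4, 5, 6}): φ is true.
  6 (successors {1, 2, 6}): φ is false.
For instance, at 4:
  At 4: <>(p & (p -> ~r)) requires p & (p -> ~r) at some successor in {1, 2, 4, 6}.
    At 1: p & (p -> ~r) is false.
    At 2: p & (p -> ~r) is false.
    At 4: p & (p -> ~r) is false.
    At 6: p & (p -> ~r) is false.
  So <>(p & (p -> ~r)) is false at 4.
Satisfying worlds: {0, 1, 3, 5}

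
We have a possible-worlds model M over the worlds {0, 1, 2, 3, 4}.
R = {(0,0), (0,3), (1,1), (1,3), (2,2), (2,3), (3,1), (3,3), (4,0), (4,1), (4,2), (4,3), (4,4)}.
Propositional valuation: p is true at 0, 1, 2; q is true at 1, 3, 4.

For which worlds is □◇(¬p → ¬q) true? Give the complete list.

Let φ = □◇(¬p → ¬q). Evaluate φ at each world:
  0 (successors {0, 3}): φ is true.
  1 (successors {1, 3}): φ is true.
  2 (successors {2, 3}): φ is true.
  3 (successors {1, 3}): φ is true.
  4 (successors {0, 1, 2, 3, 4}): φ is true.
For instance, at 2:
  At 2: □◇(¬p → ¬q) requires ◇(¬p → ¬q) at every successor {2, 3}.
      At 2: ◇(¬p → ¬q) requires ¬p → ¬q at some successor in {2, 3}.
        ¬p → ¬q holds at 2, so ◇(¬p → ¬q) is true at 2.
      At 3: ◇(¬p → ¬q) requires ¬p → ¬q at some successor in {1, 3}.
        ¬p → ¬q holds at 1, so ◇(¬p → ¬q) is true at 3.
  So □◇(¬p → ¬q) is true at 2.
Satisfying worlds: {0, 1, 2, 3, 4}

0, 1, 2, 3, 4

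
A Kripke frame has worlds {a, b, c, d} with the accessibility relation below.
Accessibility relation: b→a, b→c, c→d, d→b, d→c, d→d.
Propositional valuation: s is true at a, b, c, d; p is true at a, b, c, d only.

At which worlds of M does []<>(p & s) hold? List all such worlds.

Let φ = []<>(p & s). Evaluate φ at each world:
  a (successors ∅): φ is true.
  b (successors {a, c}): φ is false.
  c (successors {d}): φ is true.
  d (successors {b, c, d}): φ is true.
For instance, at b:
  At b: []<>(p & s) requires <>(p & s) at every successor {a, c}.
    <>(p & s) fails at a, so []<>(p & s) is false at b.
      At a: no accessible worlds, so <>(p & s) is false.
Satisfying worlds: {a, c, d}

a, c, d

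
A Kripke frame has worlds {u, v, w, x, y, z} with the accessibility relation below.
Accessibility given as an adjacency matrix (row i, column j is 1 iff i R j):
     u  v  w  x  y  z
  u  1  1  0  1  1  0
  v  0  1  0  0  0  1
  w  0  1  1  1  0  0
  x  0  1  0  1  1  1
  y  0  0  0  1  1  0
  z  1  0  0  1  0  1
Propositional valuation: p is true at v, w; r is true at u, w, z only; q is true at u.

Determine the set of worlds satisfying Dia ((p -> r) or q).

Let φ = Dia ((p -> r) or q). Evaluate φ at each world:
  u (successors {u, v, x, y}): φ is true.
  v (successors {v, z}): φ is true.
  w (successors {v, w, x}): φ is true.
  x (successors {v, x, y, z}): φ is true.
  y (successors {x, y}): φ is true.
  z (successors {u, x, z}): φ is true.
For instance, at x:
  At x: Dia ((p -> r) or q) requires (p -> r) or q at some successor in {v, x, y, z}.
    (p -> r) or q holds at x, so Dia ((p -> r) or q) is true at x.
Satisfying worlds: {u, v, w, x, y, z}

u, v, w, x, y, z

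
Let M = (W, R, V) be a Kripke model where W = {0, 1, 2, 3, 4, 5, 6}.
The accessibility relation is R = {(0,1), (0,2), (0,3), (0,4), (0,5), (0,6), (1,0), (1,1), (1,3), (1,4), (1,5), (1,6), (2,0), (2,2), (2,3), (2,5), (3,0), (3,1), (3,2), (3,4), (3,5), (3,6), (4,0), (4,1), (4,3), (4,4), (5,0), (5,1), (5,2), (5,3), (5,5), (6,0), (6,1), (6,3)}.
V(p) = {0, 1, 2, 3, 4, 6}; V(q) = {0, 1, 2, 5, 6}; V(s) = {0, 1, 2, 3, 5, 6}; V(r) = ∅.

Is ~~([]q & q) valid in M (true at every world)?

No

Recall that []ψ holds at a world iff ψ holds at every accessible world, and <>ψ holds iff ψ holds at some accessible world.
Let φ = ~~([]q & q). Evaluate φ at each world:
  0 (successors {1, 2, 3, 4, 5, 6}): φ is false.
  1 (successors {0, 1, 3, 4, 5, 6}): φ is false.
  2 (successors {0, 2, 3, 5}): φ is false.
  3 (successors {0, 1, 2, 4, 5, 6}): φ is false.
  4 (successors {0, 1, 3, 4}): φ is false.
  5 (successors {0, 1, 2, 3, 5}): φ is false.
  6 (successors {0, 1, 3}): φ is false.
Detail at 0 (counterexample):
  At 0: ~([]q & q) is true, so ~~([]q & q) is false.
    At 0: []q & q is false, so ~([]q & q) is true.
      At 0: []q is false, q is true, so []q & q is false.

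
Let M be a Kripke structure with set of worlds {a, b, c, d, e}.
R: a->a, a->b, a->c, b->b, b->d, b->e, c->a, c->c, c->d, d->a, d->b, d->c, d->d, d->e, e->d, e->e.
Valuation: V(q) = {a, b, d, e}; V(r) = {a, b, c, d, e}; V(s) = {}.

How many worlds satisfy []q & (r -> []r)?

Let φ = []q & (r -> []r). Evaluate φ at each world:
  a (successors {a, b, c}): φ is false.
  b (successors {b, d, e}): φ is true.
  c (successors {a, c, d}): φ is false.
  d (successors {a, b, c, d, e}): φ is false.
  e (successors {d, e}): φ is true.
For instance, at b:
  At b: []q is true, r -> []r is true, so []q & (r -> []r) is true.
    At b: []q requires q at every successor {b, d, e}.
      At b: q is true.
      At d: q is true.
      At e: q is true.
    So []q is true at b.
    At b: r is true, []r is true, so r -> []r is true.
      At b: []r requires r at every successor {b, d, e}.
        At b: r is true.
        At d: r is true.
        At e: r is true.
      So []r is true at b.
Satisfying worlds: {b, e}

2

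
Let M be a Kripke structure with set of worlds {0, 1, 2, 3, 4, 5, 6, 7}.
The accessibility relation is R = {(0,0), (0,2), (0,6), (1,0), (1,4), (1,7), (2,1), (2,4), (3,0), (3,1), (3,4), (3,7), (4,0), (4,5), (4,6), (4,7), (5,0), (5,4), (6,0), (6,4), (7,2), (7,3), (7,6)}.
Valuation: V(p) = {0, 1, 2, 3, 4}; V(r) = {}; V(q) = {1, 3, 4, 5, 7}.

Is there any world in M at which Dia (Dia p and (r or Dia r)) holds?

No

Let φ = Dia (Dia p and (r or Dia r)). Evaluate φ at each world:
  0 (successors {0, 2, 6}): φ is false.
  1 (successors {0, 4, 7}): φ is false.
  2 (successors {1, 4}): φ is false.
  3 (successors {0, 1, 4, 7}): φ is false.
  4 (successors {0, 5, 6, 7}): φ is false.
  5 (successors {0, 4}): φ is false.
  6 (successors {0, 4}): φ is false.
  7 (successors {2, 3, 6}): φ is false.
For instance, at 2:
  At 2: Dia (Dia p and (r or Dia r)) requires Dia p and (r or Dia r) at some successor in {1, 4}.
    At 1: Dia p and (r or Dia r) is false.
    At 4: Dia p and (r or Dia r) is false.
  So Dia (Dia p and (r or Dia r)) is false at 2.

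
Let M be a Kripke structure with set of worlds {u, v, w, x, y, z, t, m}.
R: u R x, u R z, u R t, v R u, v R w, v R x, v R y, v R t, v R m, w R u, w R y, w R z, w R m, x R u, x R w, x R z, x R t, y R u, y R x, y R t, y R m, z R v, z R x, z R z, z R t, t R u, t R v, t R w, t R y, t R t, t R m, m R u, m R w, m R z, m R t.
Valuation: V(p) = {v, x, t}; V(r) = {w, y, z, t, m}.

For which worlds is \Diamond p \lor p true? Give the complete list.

Let φ = \Diamond p \lor p. Evaluate φ at each world:
  u (successors {x, z, t}): φ is true.
  v (successors {u, w, x, y, t, m}): φ is true.
  w (successors {u, y, z, m}): φ is false.
  x (successors {u, w, z, t}): φ is true.
  y (successors {u, x, t, m}): φ is true.
  z (successors {v, x, z, t}): φ is true.
  t (successors {u, v, w, y, t, m}): φ is true.
  m (successors {u, w, z, t}): φ is true.
For instance, at x:
  At x: \Diamond p is true, p is true, so \Diamond p \lor p is true.
    At x: \Diamond p requires p at some successor in {u, w, z, t}.
      p holds at t, so \Diamond p is true at x.
Satisfying worlds: {u, v, x, y, z, t, m}

u, v, x, y, z, t, m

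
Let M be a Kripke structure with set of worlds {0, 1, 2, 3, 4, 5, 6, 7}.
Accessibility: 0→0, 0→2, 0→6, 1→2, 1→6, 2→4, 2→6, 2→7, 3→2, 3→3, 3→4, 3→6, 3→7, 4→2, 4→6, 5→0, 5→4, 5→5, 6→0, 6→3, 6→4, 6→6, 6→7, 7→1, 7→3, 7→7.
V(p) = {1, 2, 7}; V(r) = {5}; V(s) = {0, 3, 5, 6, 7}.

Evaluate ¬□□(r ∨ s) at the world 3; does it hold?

Yes

Recall that □ψ holds at a world iff ψ holds at every accessible world, and ◇ψ holds iff ψ holds at some accessible world.
At 3: □□(r ∨ s) is false, so ¬□□(r ∨ s) is true.
  At 3: □□(r ∨ s) requires □(r ∨ s) at every successor {2, 3, 4, 6, 7}.
    □(r ∨ s) fails at 2, so □□(r ∨ s) is false at 3.
      At 2: □(r ∨ s) requires r ∨ s at every successor {4, 6, 7}.
        r ∨ s fails at 4, so □(r ∨ s) is false at 2.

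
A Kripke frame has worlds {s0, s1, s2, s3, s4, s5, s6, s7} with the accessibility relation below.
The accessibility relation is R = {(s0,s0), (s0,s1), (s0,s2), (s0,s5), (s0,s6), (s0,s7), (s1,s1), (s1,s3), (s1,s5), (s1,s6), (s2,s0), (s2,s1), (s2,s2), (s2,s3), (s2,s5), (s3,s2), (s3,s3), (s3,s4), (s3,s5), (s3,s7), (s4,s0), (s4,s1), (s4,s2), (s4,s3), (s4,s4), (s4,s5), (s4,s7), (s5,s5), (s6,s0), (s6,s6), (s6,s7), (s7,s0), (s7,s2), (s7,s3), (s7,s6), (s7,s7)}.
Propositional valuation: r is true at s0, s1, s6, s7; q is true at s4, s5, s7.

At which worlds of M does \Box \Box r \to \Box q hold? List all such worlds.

s0, s1, s2, s3, s4, s5, s6, s7

Let φ = \Box \Box r \to \Box q. Evaluate φ at each world:
  s0 (successors {s0, s1, s2, s5, s6, s7}): φ is true.
  s1 (successors {s1, s3, s5, s6}): φ is true.
  s2 (successors {s0, s1, s2, s3, s5}): φ is true.
  s3 (successors {s2, s3, s4, s5, s7}): φ is true.
  s4 (successors {s0, s1, s2, s3, s4, s5, s7}): φ is true.
  s5 (successors {s5}): φ is true.
  s6 (successors {s0, s6, s7}): φ is true.
  s7 (successors {s0, s2, s3, s6, s7}): φ is true.
For instance, at s2:
  At s2: \Box \Box r is false, \Box q is false, so \Box \Box r \to \Box q is true.
    At s2: \Box \Box r requires \Box r at every successor {s0, s1, s2, s3, s5}.
      \Box r fails at s0, so \Box \Box r is false at s2.
    At s2: \Box q requires q at every successor {s0, s1, s2, s3, s5}.
      q fails at s0, so \Box q is false at s2.
Satisfying worlds: {s0, s1, s2, s3, s4, s5, s6, s7}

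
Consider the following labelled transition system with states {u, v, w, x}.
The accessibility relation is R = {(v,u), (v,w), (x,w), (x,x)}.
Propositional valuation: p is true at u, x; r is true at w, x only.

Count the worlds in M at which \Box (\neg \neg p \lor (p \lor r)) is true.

4

Let φ = \Box (\neg \neg p \lor (p \lor r)). Evaluate φ at each world:
  u (successors ∅): φ is true.
  v (successors {u, w}): φ is true.
  w (successors ∅): φ is true.
  x (successors {w, x}): φ is true.
For instance, at v:
  At v: \Box (\neg \neg p \lor (p \lor r)) requires \neg \neg p \lor (p \lor r) at every successor {u, w}.
    At u: \neg \neg p \lor (p \lor r) is true.
    At w: \neg \neg p \lor (p \lor r) is true.
  So \Box (\neg \neg p \lor (p \lor r)) is true at v.
Satisfying worlds: {u, v, w, x}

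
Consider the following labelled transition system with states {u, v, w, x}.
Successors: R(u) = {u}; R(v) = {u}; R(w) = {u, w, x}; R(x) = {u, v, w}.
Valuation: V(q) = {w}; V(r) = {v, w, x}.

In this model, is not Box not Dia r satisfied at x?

Recall that Box ψ holds at a world iff ψ holds at every accessible world, and Dia ψ holds iff ψ holds at some accessible world.
At x: Box not Dia r is false, so not Box not Dia r is true.
  At x: Box not Dia r requires not Dia r at every successor {u, v, w}.
    not Dia r fails at w, so Box not Dia r is false at x.
      At w: Dia r is true, so not Dia r is false.

Yes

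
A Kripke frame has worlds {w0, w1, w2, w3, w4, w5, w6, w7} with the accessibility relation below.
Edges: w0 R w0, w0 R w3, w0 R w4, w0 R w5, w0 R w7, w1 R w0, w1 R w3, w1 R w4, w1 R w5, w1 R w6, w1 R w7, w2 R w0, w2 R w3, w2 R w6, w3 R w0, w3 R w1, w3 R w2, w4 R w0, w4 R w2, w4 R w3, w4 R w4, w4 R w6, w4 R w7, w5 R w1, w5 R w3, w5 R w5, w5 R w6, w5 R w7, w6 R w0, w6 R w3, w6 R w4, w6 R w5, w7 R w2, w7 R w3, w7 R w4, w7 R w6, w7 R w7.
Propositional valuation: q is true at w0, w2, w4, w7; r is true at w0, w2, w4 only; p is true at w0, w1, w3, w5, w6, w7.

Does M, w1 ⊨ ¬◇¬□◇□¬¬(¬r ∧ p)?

No

At w1: ◇¬□◇□¬¬(¬r ∧ p) is true, so ¬◇¬□◇□¬¬(¬r ∧ p) is false.
  At w1: ◇¬□◇□¬¬(¬r ∧ p) requires ¬□◇□¬¬(¬r ∧ p) at some successor in {w0, w3, w4, w5, w6, w7}.
    ¬□◇□¬¬(¬r ∧ p) holds at w0, so ◇¬□◇□¬¬(¬r ∧ p) is true at w1.
      At w0: □◇□¬¬(¬r ∧ p) is false, so ¬□◇□¬¬(¬r ∧ p) is true.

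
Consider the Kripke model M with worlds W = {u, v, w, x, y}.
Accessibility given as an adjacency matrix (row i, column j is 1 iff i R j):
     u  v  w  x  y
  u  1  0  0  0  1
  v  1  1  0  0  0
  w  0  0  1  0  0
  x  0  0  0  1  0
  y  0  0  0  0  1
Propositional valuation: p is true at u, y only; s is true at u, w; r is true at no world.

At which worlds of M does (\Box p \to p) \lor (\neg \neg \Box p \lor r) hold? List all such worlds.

u, v, w, x, y

Let φ = (\Box p \to p) \lor (\neg \neg \Box p \lor r). Evaluate φ at each world:
  u (successors {u, y}): φ is true.
  v (successors {u, v}): φ is true.
  w (successors {w}): φ is true.
  x (successors {x}): φ is true.
  y (successors {y}): φ is true.
For instance, at y:
  At y: \Box p \to p is true, \neg \neg \Box p \lor r is true, so (\Box p \to p) \lor (\neg \neg \Box p \lor r) is true.
    At y: \Box p is true, p is true, so \Box p \to p is true.
      At y: \Box p requires p at every successor {y}.
        At y: p is true.
      So \Box p is true at y.
    At y: \neg \neg \Box p is true, r is false, so \neg \neg \Box p \lor r is true.
      At y: \neg \Box p is false, so \neg \neg \Box p is true.
Satisfying worlds: {u, v, w, x, y}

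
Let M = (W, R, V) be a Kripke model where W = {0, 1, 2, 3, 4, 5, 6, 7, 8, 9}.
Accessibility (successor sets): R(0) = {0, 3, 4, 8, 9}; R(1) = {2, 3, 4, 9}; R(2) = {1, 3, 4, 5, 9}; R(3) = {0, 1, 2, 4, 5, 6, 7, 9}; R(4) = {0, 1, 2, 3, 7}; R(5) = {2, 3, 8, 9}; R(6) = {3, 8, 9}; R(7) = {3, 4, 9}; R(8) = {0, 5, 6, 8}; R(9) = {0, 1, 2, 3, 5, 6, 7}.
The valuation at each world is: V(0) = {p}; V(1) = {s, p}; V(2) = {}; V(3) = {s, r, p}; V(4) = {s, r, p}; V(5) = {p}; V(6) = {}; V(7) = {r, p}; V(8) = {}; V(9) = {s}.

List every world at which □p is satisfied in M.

none

Let φ = □p. Evaluate φ at each world:
  0 (successors {0, 3, 4, 8, 9}): φ is false.
  1 (successors {2, 3, 4, 9}): φ is false.
  2 (successors {1, 3, 4, 5, 9}): φ is false.
  3 (successors {0, 1, 2, 4, 5, 6, 7, 9}): φ is false.
  4 (successors {0, 1, 2, 3, 7}): φ is false.
  5 (successors {2, 3, 8, 9}): φ is false.
  6 (successors {3, 8, 9}): φ is false.
  7 (successors {3, 4, 9}): φ is false.
  8 (successors {0, 5, 6, 8}): φ is false.
  9 (successors {0, 1, 2, 3, 5, 6, 7}): φ is false.
For instance, at 4:
  At 4: □p requires p at every successor {0, 1, 2, 3, 7}.
    p fails at 2, so □p is false at 4.
Satisfying worlds: none.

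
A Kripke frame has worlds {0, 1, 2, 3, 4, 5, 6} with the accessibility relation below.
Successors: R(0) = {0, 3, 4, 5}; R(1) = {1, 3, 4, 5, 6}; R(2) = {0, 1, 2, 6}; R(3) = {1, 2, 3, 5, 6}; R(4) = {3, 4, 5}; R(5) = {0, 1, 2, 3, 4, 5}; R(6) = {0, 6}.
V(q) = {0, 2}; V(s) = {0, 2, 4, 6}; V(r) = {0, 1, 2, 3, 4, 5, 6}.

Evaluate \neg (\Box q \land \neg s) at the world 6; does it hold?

Yes

At 6: \Box q \land \neg s is false, so \neg (\Box q \land \neg s) is true.
  At 6: \Box q is false, \neg s is false, so \Box q \land \neg s is false.
    At 6: \Box q requires q at every successor {0, 6}.
      q fails at 6, so \Box q is false at 6.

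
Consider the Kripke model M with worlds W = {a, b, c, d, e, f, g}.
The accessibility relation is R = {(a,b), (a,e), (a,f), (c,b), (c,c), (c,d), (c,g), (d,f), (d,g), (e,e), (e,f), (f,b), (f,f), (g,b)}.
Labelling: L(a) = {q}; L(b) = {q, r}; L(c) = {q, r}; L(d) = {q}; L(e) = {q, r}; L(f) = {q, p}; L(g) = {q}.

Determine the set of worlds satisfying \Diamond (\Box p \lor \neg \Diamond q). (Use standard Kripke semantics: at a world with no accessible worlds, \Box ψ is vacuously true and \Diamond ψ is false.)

Let φ = \Diamond (\Box p \lor \neg \Diamond q). Evaluate φ at each world:
  a (successors {b, e, f}): φ is true.
  b (successors ∅): φ is false.
  c (successors {b, c, d, g}): φ is true.
  d (successors {f, g}): φ is false.
  e (successors {e, f}): φ is false.
  f (successors {b, f}): φ is true.
  g (successors {b}): φ is true.
For instance, at f:
  At f: \Diamond (\Box p \lor \neg \Diamond q) requires \Box p \lor \neg \Diamond q at some successor in {b, f}.
    \Box p \lor \neg \Diamond q holds at b, so \Diamond (\Box p \lor \neg \Diamond q) is true at f.
      At b: \Box p is true, \neg \Diamond q is true, so \Box p \lor \neg \Diamond q is true.
Satisfying worlds: {a, c, f, g}

a, c, f, g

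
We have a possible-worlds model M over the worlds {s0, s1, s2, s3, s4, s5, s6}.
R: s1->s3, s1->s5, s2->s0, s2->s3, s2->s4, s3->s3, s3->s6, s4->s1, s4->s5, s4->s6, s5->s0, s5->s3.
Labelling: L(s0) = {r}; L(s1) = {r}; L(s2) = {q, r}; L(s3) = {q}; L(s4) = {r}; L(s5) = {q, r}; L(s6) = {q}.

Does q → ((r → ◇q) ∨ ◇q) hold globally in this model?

Yes

Let φ = q → ((r → ◇q) ∨ ◇q). Evaluate φ at each world:
  s0 (successors ∅): φ is true.
  s1 (successors {s3, s5}): φ is true.
  s2 (successors {s0, s3, s4}): φ is true.
  s3 (successors {s3, s6}): φ is true.
  s4 (successors {s1, s5, s6}): φ is true.
  s5 (successors {s0, s3}): φ is true.
  s6 (successors ∅): φ is true.
For instance, at s5:
  At s5: q is true, (r → ◇q) ∨ ◇q is true, so q → ((r → ◇q) ∨ ◇q) is true.
    At s5: r → ◇q is true, ◇q is true, so (r → ◇q) ∨ ◇q is true.
      At s5: r is true, ◇q is true, so r → ◇q is true.
      At s5: ◇q requires q at some successor in {s0, s3}.
        q holds at s3, so ◇q is true at s5.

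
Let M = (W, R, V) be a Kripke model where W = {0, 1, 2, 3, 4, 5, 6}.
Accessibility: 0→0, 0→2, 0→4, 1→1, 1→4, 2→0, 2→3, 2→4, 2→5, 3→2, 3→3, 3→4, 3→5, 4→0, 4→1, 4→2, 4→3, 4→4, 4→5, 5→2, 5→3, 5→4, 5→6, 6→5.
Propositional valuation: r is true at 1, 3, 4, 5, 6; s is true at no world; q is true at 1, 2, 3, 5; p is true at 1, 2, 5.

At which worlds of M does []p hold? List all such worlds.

6

Recall that []ψ holds at a world iff ψ holds at every accessible world, and <>ψ holds iff ψ holds at some accessible world.
Let φ = []p. Evaluate φ at each world:
  0 (successors {0, 2, 4}): φ is false.
  1 (successors {1, 4}): φ is false.
  2 (successors {0, 3, 4, 5}): φ is false.
  3 (successors {2, 3, 4, 5}): φ is false.
  4 (successors {0, 1, 2, 3, 4, 5}): φ is false.
  5 (successors {2, 3, 4, 6}): φ is false.
  6 (successors {5}): φ is true.
For instance, at 1:
  At 1: []p requires p at every successor {1, 4}.
    p fails at 4, so []p is false at 1.
Satisfying worlds: {6}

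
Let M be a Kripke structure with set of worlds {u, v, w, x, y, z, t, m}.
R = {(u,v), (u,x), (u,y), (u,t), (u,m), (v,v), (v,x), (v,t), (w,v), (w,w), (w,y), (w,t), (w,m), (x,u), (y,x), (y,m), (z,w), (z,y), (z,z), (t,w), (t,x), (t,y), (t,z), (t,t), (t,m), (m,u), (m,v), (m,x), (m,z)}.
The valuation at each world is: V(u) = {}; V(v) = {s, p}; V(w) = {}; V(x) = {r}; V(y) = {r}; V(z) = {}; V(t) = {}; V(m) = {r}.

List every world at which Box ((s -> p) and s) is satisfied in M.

none

Let φ = Box ((s -> p) and s). Evaluate φ at each world:
  u (successors {v, x, y, t, m}): φ is false.
  v (successors {v, x, t}): φ is false.
  w (successors {v, w, y, t, m}): φ is false.
  x (successors {u}): φ is false.
  y (successors {x, m}): φ is false.
  z (successors {w, y, z}): φ is false.
  t (successors {w, x, y, z, t, m}): φ is false.
  m (successors {u, v, x, z}): φ is false.
For instance, at x:
  At x: Box ((s -> p) and s) requires (s -> p) and s at every successor {u}.
    (s -> p) and s fails at u, so Box ((s -> p) and s) is false at x.
Satisfying worlds: none.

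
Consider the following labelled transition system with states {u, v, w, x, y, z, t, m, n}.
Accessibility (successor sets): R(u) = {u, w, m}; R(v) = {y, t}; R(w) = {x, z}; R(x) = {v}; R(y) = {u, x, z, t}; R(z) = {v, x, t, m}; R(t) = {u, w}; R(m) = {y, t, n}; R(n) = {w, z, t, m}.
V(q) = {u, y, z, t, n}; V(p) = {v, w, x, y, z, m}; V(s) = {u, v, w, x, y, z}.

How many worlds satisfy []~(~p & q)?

2

Recall that []ψ holds at a world iff ψ holds at every accessible world, and <>ψ holds iff ψ holds at some accessible world.
Let φ = []~(~p & q). Evaluate φ at each world:
  u (successors {u, w, m}): φ is false.
  v (successors {y, t}): φ is false.
  w (successors {x, z}): φ is true.
  x (successors {v}): φ is true.
  y (successors {u, x, z, t}): φ is false.
  z (successors {v, x, t, m}): φ is false.
  t (successors {u, w}): φ is false.
  m (successors {y, t, n}): φ is false.
  n (successors {w, z, t, m}): φ is false.
For instance, at u:
  At u: []~(~p & q) requires ~(~p & q) at every successor {u, w, m}.
    ~(~p & q) fails at u, so []~(~p & q) is false at u.
Satisfying worlds: {w, x}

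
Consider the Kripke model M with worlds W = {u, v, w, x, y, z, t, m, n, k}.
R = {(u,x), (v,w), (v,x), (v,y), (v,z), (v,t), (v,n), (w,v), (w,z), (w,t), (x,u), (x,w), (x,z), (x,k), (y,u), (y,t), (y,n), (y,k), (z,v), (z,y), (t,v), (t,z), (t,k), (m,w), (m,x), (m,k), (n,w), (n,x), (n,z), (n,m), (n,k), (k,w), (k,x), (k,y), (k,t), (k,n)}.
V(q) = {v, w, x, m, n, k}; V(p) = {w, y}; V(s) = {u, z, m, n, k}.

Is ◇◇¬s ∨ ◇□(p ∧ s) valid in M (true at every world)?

Let φ = ◇◇¬s ∨ ◇□(p ∧ s). Evaluate φ at each world:
  u (successors {x}): φ is true.
  v (successors {w, x, y, z, t, n}): φ is true.
  w (successors {v, z, t}): φ is true.
  x (successors {u, w, z, k}): φ is true.
  y (successors {u, t, n, k}): φ is true.
  z (successors {v, y}): φ is true.
  t (successors {v, z, k}): φ is true.
  m (successors {w, x, k}): φ is true.
  n (successors {w, x, z, m, k}): φ is true.
  k (successors {w, x, y, t, n}): φ is true.
For instance, at m:
  At m: ◇◇¬s is true, ◇□(p ∧ s) is false, so ◇◇¬s ∨ ◇□(p ∧ s) is true.
    At m: ◇◇¬s requires ◇¬s at some successor in {w, x, k}.
      ◇¬s holds at w, so ◇◇¬s is true at m.
    At m: ◇□(p ∧ s) requires □(p ∧ s) at some successor in {w, x, k}.
      At w: □(p ∧ s) is false.
      At x: □(p ∧ s) is false.
      At k: □(p ∧ s) is false.
    So ◇□(p ∧ s) is false at m.

Yes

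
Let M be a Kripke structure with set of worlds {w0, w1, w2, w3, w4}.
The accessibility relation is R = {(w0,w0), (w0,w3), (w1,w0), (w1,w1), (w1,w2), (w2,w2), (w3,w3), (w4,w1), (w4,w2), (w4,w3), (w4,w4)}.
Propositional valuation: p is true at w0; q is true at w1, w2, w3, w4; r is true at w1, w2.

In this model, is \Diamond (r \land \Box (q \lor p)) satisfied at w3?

At w3: \Diamond (r \land \Box (q \lor p)) requires r \land \Box (q \lor p) at some successor in {w3}.
  At w3: r \land \Box (q \lor p) is false.
So \Diamond (r \land \Box (q \lor p)) is false at w3.

No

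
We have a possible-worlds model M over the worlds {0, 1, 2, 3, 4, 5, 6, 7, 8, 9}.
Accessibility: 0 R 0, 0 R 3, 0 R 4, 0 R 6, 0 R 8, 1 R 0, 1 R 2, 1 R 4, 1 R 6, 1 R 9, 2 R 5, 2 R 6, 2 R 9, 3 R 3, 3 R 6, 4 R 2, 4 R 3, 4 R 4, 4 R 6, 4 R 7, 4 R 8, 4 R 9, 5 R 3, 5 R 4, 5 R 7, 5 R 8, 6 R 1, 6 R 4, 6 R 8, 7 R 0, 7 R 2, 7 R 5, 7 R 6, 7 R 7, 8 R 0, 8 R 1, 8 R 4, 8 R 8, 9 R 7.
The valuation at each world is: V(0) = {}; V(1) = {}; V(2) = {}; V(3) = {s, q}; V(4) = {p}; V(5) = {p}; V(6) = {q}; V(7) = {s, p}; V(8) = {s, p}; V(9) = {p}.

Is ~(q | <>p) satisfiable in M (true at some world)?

No

Let φ = ~(q | <>p). Evaluate φ at each world:
  0 (successors {0, 3, 4, 6, 8}): φ is false.
  1 (successors {0, 2, 4, 6, 9}): φ is false.
  2 (successors {5, 6, 9}): φ is false.
  3 (successors {3, 6}): φ is false.
  4 (successors {2, 3, 4, 6, 7, 8, 9}): φ is false.
  5 (successors {3, 4, 7, 8}): φ is false.
  6 (successors {1, 4, 8}): φ is false.
  7 (successors {0, 2, 5, 6, 7}): φ is false.
  8 (successors {0, 1, 4, 8}): φ is false.
  9 (successors {7}): φ is false.
For instance, at 2:
  At 2: q | <>p is true, so ~(q | <>p) is false.
    At 2: q is false, <>p is true, so q | <>p is true.
      At 2: <>p requires p at some successor in {5, 6, 9}.
        p holds at 5, so <>p is true at 2.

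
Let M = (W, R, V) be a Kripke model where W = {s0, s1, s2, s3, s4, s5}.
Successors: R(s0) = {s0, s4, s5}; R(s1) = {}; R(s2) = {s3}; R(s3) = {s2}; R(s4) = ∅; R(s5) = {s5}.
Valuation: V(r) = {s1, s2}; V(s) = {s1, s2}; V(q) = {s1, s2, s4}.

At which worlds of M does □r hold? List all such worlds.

s1, s3, s4

Let φ = □r. Evaluate φ at each world:
  s0 (successors {s0, s4, s5}): φ is false.
  s1 (successors ∅): φ is true.
  s2 (successors {s3}): φ is false.
  s3 (successors {s2}): φ is true.
  s4 (successors ∅): φ is true.
  s5 (successors {s5}): φ is false.
For instance, at s5:
  At s5: □r requires r at every successor {s5}.
    r fails at s5, so □r is false at s5.
Satisfying worlds: {s1, s3, s4}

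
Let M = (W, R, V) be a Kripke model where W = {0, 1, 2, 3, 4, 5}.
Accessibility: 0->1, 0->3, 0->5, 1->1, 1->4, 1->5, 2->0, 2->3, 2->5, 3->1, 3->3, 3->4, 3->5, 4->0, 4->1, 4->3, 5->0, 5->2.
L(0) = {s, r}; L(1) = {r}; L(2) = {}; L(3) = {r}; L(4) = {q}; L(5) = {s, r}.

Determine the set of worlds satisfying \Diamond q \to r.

Let φ = \Diamond q \to r. Evaluate φ at each world:
  0 (successors {1, 3, 5}): φ is true.
  1 (successors {1, 4, 5}): φ is true.
  2 (successors {0, 3, 5}): φ is true.
  3 (successors {1, 3, 4, 5}): φ is true.
  4 (successors {0, 1, 3}): φ is true.
  5 (successors {0, 2}): φ is true.
For instance, at 2:
  At 2: \Diamond q is false, r is false, so \Diamond q \to r is true.
    At 2: \Diamond q requires q at some successor in {0, 3, 5}.
      At 0: q is false.
      At 3: q is false.
      At 5: q is false.
    So \Diamond q is false at 2.
Satisfying worlds: {0, 1, 2, 3, 4, 5}

0, 1, 2, 3, 4, 5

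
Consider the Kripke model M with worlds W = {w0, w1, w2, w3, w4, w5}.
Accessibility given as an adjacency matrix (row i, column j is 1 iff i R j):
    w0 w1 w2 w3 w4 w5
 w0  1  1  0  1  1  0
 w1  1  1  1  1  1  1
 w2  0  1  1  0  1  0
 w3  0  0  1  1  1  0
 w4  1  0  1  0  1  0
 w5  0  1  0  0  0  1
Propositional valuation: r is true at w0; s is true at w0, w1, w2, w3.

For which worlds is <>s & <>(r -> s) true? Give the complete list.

w0, w1, w2, w3, w4, w5

Let φ = <>s & <>(r -> s). Evaluate φ at each world:
  w0 (successors {w0, w1, w3, w4}): φ is true.
  w1 (successors {w0, w1, w2, w3, w4, w5}): φ is true.
  w2 (successors {w1, w2, w4}): φ is true.
  w3 (successors {w2, w3, w4}): φ is true.
  w4 (successors {w0, w2, w4}): φ is true.
  w5 (successors {w1, w5}): φ is true.
For instance, at w3:
  At w3: <>s is true, <>(r -> s) is true, so <>s & <>(r -> s) is true.
    At w3: <>s requires s at some successor in {w2, w3, w4}.
      s holds at w2, so <>s is true at w3.
    At w3: <>(r -> s) requires r -> s at some successor in {w2, w3, w4}.
      r -> s holds at w2, so <>(r -> s) is true at w3.
Satisfying worlds: {w0, w1, w2, w3, w4, w5}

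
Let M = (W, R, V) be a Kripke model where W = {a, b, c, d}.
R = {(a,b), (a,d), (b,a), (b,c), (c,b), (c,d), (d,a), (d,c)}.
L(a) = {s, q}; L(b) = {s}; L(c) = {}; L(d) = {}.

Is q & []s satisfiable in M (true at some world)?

No

Let φ = q & []s. Evaluate φ at each world:
  a (successors {b, d}): φ is false.
  b (successors {a, c}): φ is false.
  c (successors {b, d}): φ is false.
  d (successors {a, c}): φ is false.
For instance, at b:
  At b: q is false, []s is false, so q & []s is false.
    At b: []s requires s at every successor {a, c}.
      s fails at c, so []s is false at b.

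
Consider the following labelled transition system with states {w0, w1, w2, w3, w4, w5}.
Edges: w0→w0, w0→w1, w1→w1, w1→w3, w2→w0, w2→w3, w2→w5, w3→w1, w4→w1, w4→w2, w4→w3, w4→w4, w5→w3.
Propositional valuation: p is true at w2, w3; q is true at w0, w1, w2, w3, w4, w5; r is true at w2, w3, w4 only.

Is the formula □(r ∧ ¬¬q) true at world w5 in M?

Yes

At w5: □(r ∧ ¬¬q) requires r ∧ ¬¬q at every successor {w3}.
  At w3: r ∧ ¬¬q is true.
So □(r ∧ ¬¬q) is true at w5.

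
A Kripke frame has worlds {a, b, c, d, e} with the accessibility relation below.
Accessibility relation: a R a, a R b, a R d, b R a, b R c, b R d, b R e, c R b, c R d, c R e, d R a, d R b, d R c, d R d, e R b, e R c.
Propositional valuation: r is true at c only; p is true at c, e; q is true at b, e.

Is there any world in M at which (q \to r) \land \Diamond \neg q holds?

Yes

Let φ = (q \to r) \land \Diamond \neg q. Evaluate φ at each world:
  a (successors {a, b, d}): φ is true.
  b (successors {a, c, d, e}): φ is false.
  c (successors {b, d, e}): φ is true.
  d (successors {a, b, c, d}): φ is true.
  e (successors {b, c}): φ is false.
Detail at a (witness):
  At a: q \to r is true, \Diamond \neg q is true, so (q \to r) \land \Diamond \neg q is true.
    At a: \Diamond \neg q requires \neg q at some successor in {a, b, d}.
      \neg q holds at a, so \Diamond \neg q is true at a.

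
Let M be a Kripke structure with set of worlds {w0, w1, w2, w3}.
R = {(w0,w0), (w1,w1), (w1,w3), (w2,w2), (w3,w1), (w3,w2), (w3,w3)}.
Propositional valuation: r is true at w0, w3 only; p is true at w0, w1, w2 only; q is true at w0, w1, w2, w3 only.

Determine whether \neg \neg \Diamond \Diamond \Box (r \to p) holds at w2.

Yes

At w2: \neg \Diamond \Diamond \Box (r \to p) is false, so \neg \neg \Diamond \Diamond \Box (r \to p) is true.
  At w2: \Diamond \Diamond \Box (r \to p) is true, so \neg \Diamond \Diamond \Box (r \to p) is false.
    At w2: \Diamond \Diamond \Box (r \to p) requires \Diamond \Box (r \to p) at some successor in {w2}.
      \Diamond \Box (r \to p) holds at w2, so \Diamond \Diamond \Box (r \to p) is true at w2.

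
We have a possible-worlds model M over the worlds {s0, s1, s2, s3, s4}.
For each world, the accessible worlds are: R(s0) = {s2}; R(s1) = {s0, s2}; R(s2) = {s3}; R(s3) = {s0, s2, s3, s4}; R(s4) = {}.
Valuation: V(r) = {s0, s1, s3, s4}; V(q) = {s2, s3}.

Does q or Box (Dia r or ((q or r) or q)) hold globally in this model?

Recall that Box ψ holds at a world iff ψ holds at every accessible world, and Dia ψ holds iff ψ holds at some accessible world.
Let φ = q or Box (Dia r or ((q or r) or q)). Evaluate φ at each world:
  s0 (successors {s2}): φ is true.
  s1 (successors {s0, s2}): φ is true.
  s2 (successors {s3}): φ is true.
  s3 (successors {s0, s2, s3, s4}): φ is true.
  s4 (successors ∅): φ is true.
For instance, at s2:
  At s2: q is true, Box (Dia r or ((q or r) or q)) is true, so q or Box (Dia r or ((q or r) or q)) is true.
    At s2: Box (Dia r or ((q or r) or q)) requires Dia r or ((q or r) or q) at every successor {s3}.
      At s3: Dia r or ((q or r) or q) is true.
    So Box (Dia r or ((q or r) or q)) is true at s2.

Yes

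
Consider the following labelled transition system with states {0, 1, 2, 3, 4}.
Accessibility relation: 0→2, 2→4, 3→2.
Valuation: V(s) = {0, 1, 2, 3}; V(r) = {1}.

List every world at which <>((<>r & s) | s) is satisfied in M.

Let φ = <>((<>r & s) | s). Evaluate φ at each world:
  0 (successors {2}): φ is true.
  1 (successors ∅): φ is false.
  2 (successors {4}): φ is false.
  3 (successors {2}): φ is true.
  4 (successors ∅): φ is false.
For instance, at 2:
  At 2: <>((<>r & s) | s) requires (<>r & s) | s at some successor in {4}.
    At 4: (<>r & s) | s is false.
  So <>((<>r & s) | s) is false at 2.
Satisfying worlds: {0, 3}

0, 3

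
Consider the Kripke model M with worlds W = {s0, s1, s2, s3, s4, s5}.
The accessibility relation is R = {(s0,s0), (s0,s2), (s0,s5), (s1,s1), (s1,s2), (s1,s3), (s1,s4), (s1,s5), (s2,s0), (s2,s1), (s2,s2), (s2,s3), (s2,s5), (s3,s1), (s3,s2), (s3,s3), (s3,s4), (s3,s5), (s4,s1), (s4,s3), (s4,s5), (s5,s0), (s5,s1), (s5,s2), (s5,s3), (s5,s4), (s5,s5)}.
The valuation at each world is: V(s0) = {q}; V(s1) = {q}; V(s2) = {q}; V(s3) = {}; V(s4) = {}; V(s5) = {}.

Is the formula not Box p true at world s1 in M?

At s1: Box p is false, so not Box p is true.
  At s1: Box p requires p at every successor {s1, s2, s3, s4, s5}.
    p fails at s1, so Box p is false at s1.

Yes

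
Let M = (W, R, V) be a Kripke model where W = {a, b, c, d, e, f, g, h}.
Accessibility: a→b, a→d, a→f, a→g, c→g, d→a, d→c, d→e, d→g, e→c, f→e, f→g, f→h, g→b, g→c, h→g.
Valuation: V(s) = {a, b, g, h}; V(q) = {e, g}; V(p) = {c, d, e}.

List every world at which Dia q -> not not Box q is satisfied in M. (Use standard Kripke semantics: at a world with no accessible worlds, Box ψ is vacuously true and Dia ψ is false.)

b, c, e, g, h

Let φ = Dia q -> not not Box q. Evaluate φ at each world:
  a (successors {b, d, f, g}): φ is false.
  b (successors ∅): φ is true.
  c (successors {g}): φ is true.
  d (successors {a, c, e, g}): φ is false.
  e (successors {c}): φ is true.
  f (successors {e, g, h}): φ is false.
  g (successors {b, c}): φ is true.
  h (successors {g}): φ is true.
For instance, at h:
  At h: Dia q is true, not not Box q is true, so Dia q -> not not Box q is true.
    At h: Dia q requires q at some successor in {g}.
      q holds at g, so Dia q is true at h.
    At h: not Box q is false, so not not Box q is true.
      At h: Box q is true, so not Box q is false.
Satisfying worlds: {b, c, e, g, h}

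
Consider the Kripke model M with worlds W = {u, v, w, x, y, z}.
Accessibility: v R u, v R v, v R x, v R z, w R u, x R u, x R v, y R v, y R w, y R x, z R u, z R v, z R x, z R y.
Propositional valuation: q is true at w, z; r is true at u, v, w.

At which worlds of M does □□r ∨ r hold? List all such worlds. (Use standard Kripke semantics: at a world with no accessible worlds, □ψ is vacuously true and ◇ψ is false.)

Let φ = □□r ∨ r. Evaluate φ at each world:
  u (successors ∅): φ is true.
  v (successors {u, v, x, z}): φ is true.
  w (successors {u}): φ is true.
  x (successors {u, v}): φ is false.
  y (successors {v, w, x}): φ is false.
  z (successors {u, v, x, y}): φ is false.
For instance, at x:
  At x: □□r is false, r is false, so □□r ∨ r is false.
    At x: □□r requires □r at every successor {u, v}.
      □r fails at v, so □□r is false at x.
Satisfying worlds: {u, v, w}

u, v, w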